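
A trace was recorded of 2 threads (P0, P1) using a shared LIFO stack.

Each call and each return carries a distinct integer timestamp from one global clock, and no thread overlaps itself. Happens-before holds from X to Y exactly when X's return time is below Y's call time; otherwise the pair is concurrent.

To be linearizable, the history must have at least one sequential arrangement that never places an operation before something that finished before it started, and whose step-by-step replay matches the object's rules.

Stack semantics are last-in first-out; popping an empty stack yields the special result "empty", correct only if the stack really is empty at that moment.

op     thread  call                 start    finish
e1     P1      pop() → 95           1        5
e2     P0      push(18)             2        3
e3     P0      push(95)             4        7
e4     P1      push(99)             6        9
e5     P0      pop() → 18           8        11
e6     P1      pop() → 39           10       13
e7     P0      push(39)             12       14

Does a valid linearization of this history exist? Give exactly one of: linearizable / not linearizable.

linearizable

a witness: e2, e3, e1, e5, e4, e7, e6
1. e2 push(18), leaving stack <18>
2. e3 push(95), leaving stack <18,95>
3. e1 pop() → 95, leaving stack <18>
4. e5 pop() → 18, leaving stack <>
5. e4 push(99), leaving stack <99>
6. e7 push(39), leaving stack <99,39>
7. e6 pop() → 39, leaving stack <99>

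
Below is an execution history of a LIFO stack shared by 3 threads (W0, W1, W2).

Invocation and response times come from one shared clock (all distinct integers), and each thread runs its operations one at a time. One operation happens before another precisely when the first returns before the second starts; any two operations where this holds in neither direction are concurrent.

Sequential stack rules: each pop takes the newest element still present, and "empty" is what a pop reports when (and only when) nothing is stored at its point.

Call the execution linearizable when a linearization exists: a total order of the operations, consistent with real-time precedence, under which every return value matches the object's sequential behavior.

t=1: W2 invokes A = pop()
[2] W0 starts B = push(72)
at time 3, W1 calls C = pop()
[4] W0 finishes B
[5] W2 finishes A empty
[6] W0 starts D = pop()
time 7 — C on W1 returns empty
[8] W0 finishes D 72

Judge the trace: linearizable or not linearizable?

linearizable

one valid linearization: A, B, D, C
1. A pop() → empty, leaving stack <>
2. B push(72), leaving stack <72>
3. D pop() → 72, leaving stack <>
4. C pop() → empty, leaving stack <>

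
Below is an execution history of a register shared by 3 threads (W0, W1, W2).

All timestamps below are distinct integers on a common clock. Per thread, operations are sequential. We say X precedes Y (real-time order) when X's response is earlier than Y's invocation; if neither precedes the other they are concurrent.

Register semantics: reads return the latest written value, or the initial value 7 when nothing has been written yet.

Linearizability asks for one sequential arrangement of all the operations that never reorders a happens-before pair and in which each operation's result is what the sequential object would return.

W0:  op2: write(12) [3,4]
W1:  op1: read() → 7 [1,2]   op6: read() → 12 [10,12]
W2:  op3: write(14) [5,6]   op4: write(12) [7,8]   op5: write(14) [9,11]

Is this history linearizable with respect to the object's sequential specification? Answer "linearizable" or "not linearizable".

one valid linearization: op1, op2, op3, op4, op6, op5
after step 1 (op1 read() → 7): value 7
after step 2 (op2 write(12)): value 12
after step 3 (op3 write(14)): value 14
after step 4 (op4 write(12)): value 12
after step 5 (op6 read() → 12): value 12
after step 6 (op5 write(14)): value 14

linearizable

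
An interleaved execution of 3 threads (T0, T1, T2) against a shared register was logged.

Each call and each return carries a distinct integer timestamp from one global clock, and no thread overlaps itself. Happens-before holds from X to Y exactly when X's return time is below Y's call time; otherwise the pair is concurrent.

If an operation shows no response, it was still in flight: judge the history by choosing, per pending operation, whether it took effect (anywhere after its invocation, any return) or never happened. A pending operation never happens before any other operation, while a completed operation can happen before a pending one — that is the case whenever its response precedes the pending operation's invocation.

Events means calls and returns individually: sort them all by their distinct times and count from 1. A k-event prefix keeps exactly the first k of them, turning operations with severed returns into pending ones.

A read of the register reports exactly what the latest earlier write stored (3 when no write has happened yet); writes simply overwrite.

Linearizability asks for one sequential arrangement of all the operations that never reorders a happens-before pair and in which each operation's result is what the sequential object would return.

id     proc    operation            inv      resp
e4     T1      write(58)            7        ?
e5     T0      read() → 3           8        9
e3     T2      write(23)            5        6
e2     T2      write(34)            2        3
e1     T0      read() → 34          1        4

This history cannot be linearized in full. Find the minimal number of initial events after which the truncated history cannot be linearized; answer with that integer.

events 1..8 are linearizable, e.g. via e2, e1, e3:
after step 1 (e2 write(34)): value 34
after step 2 (e1 read() → 34): value 34
after step 3 (e3 write(23)): value 23
include event 9 — e5 responding at 9 — and every candidate order breaks
no escape via the 1 pending operation (e4): every completion choice fails
sample order e1, e2, e3, e5 (pending dropped) stalls at step 1 — e1 read() → 34 has no legal effect
sample order e2, e1, e3, e5 (pending dropped) stalls at step 4 — e5 read() → 3 has no legal effect

9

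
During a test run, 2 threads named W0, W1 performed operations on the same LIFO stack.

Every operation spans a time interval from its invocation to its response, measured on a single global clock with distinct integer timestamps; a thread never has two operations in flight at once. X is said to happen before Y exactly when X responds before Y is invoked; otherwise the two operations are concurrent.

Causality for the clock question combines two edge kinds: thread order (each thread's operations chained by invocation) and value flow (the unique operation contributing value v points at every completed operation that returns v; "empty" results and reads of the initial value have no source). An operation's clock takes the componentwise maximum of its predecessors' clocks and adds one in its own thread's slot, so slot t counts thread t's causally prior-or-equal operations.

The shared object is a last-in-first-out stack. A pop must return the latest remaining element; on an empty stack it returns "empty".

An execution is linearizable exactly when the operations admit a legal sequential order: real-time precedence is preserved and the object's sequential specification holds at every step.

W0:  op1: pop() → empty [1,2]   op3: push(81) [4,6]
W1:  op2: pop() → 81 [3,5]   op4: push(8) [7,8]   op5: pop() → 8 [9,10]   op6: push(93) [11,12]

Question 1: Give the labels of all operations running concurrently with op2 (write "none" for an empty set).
op3

op2 spans [3,5]; an op avoiding the whole window 3..5 is ordered, any other is concurrent
op1 [1,2]: before
op3 [4,6]: concurrent
op4 [7,8]: after
op5 [9,10]: after
op6 [11,12]: after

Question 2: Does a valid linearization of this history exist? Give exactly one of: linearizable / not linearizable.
linearizable

witness order: op1, op3, op2, op4, op5, op6
step 1: op1 pop() → empty — stack <>
step 2: op3 push(81) — stack <81>
step 3: op2 pop() → 81 — stack <>
step 4: op4 push(8) — stack <8>
step 5: op5 pop() → 8 — stack <>
step 6: op6 push(93) — stack <93>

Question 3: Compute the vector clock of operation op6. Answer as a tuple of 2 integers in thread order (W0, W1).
(2, 4)

root op op1, invoked 1: fresh clock plus W0's own tick → (1, 0)
VC(op3, invoked at 4): max of VC(op1)=(1, 0), then +1 on thread W0 → (2, 0)
VC(op2, invoked at 3): max of VC(op3)=(2, 0), then +1 on thread W1 → (2, 1)
VC(op4, invoked at 7): max of VC(op2)=(2, 1), then +1 on thread W1 → (2, 2)
VC(op5, invoked at 9): max of VC(op4)=(2, 2), then +1 on thread W1 → (2, 3)
VC(op6, invoked at 11): max of VC(op5)=(2, 3), then +1 on thread W1 → (2, 4)
target: VC(op6) = (2, 4)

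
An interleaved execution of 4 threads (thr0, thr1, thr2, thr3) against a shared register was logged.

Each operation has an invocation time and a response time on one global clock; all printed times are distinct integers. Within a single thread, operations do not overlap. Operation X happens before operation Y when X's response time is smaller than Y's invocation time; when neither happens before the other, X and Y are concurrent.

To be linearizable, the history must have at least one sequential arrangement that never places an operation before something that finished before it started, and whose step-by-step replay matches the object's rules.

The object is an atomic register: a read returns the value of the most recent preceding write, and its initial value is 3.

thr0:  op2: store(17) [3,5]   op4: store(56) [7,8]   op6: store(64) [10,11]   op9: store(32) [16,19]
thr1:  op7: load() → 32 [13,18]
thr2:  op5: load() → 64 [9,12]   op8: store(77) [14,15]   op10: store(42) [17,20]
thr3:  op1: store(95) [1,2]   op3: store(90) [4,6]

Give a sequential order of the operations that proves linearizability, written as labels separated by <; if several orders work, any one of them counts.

after step 1 (op1 store(95)): value 95
after step 2 (op2 store(17)): value 17
after step 3 (op3 store(90)): value 90
after step 4 (op4 store(56)): value 56
after step 5 (op6 store(64)): value 64
after step 6 (op5 load() → 64): value 64
after step 7 (op8 store(77)): value 77
after step 8 (op9 store(32)): value 32
after step 9 (op7 load() → 32): value 32
after step 10 (op10 store(42)): value 42

op1 < op2 < op3 < op4 < op6 < op5 < op8 < op9 < op7 < op10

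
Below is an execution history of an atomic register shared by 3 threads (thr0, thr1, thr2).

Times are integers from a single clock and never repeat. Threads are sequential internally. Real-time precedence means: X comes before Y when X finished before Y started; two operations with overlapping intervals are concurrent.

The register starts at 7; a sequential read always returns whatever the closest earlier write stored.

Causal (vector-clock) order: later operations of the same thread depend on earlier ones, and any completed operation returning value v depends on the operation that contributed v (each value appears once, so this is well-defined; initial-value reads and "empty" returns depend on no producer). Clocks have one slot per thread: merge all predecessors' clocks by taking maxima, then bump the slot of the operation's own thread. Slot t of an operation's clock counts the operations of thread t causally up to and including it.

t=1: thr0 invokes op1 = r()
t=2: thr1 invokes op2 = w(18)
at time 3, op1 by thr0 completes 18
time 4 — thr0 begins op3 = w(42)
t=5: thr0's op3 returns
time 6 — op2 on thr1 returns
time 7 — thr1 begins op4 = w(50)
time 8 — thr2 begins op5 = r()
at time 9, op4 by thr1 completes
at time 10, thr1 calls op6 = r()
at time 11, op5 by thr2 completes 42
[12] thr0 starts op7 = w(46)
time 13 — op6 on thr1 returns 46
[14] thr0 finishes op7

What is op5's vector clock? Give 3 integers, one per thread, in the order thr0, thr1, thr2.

invoked at 2, op2 has no predecessors; its own thr1 bump gives (0, 1, 0)
op4, invoked 7, takes VC(op2)=(0, 1, 0) under max, adds 1 for thr1 → (0, 2, 0)
op1, invoked 1, takes VC(op2)=(0, 1, 0) under max, adds 1 for thr0 → (1, 1, 0)
op3, invoked 4, takes VC(op1)=(1, 1, 0) under max, adds 1 for thr0 → (2, 1, 0)
op5, invoked 8, takes VC(op3)=(2, 1, 0) under max, adds 1 for thr2 → (2, 1, 1)
op7, invoked 12, takes VC(op3)=(2, 1, 0) under max, adds 1 for thr0 → (3, 1, 0)
op6, invoked 10, takes VC(op4)=(0, 2, 0), VC(op7)=(3, 1, 0) under max, adds 1 for thr1 → (3, 3, 0)
target: VC(op5) = (2, 1, 1)

(2, 1, 1)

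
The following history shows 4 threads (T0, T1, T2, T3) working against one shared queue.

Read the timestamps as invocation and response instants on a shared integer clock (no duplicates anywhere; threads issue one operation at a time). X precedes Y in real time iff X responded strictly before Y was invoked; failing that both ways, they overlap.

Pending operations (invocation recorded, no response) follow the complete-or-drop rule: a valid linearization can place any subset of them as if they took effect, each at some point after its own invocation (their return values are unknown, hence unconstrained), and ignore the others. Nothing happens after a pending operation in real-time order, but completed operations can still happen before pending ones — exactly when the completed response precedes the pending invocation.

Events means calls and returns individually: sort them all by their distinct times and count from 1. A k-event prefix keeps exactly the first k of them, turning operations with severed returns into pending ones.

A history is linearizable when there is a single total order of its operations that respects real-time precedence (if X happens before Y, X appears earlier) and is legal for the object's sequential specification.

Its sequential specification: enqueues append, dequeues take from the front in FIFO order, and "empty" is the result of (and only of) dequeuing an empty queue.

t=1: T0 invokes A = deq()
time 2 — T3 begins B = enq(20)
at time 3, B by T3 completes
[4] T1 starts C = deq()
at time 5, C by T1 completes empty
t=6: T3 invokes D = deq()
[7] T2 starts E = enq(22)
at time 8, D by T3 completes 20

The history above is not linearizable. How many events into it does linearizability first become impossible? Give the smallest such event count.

8

events 1..7 are linearizable, e.g. via B, A, C:
after step 1 (B enq(20)): queue <20>
after step 2 (A deq() (pending, included)): queue <>
after step 3 (C deq() → empty): queue <>
include event 8 — D responding at 8 — and every candidate order breaks
completion choices over the 2 pending operations (A, E) were checked; none helps
sample order B, C, D (pending dropped) stalls at step 2 — C deq() → empty has no legal effect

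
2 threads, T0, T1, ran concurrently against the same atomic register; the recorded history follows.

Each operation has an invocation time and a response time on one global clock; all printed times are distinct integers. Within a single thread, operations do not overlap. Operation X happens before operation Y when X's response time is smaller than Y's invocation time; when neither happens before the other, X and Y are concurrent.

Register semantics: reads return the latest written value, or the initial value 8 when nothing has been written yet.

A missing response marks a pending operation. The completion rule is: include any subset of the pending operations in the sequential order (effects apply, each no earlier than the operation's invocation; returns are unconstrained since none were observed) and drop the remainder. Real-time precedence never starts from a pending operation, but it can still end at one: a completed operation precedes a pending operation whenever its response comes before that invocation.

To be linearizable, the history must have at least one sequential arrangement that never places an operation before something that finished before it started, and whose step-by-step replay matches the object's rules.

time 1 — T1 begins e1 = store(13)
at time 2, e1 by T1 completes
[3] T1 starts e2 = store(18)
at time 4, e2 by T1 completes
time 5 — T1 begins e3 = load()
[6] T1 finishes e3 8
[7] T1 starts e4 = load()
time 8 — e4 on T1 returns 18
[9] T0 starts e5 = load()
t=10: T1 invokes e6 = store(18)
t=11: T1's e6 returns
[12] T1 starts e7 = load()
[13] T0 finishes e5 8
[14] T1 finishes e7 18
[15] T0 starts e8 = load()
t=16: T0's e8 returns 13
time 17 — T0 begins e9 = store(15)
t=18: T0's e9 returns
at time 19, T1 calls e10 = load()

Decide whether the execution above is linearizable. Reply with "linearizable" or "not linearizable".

events 1..5 are fine; event 6 — the response of e3 at time 6 — makes the prefix non-linearizable
a single order respects real time; the 3 completed atomic register operations fail replay along it
e.g. e1, e2, e3: illegal at step 3, since e3 load() → 8 cannot apply there

not linearizable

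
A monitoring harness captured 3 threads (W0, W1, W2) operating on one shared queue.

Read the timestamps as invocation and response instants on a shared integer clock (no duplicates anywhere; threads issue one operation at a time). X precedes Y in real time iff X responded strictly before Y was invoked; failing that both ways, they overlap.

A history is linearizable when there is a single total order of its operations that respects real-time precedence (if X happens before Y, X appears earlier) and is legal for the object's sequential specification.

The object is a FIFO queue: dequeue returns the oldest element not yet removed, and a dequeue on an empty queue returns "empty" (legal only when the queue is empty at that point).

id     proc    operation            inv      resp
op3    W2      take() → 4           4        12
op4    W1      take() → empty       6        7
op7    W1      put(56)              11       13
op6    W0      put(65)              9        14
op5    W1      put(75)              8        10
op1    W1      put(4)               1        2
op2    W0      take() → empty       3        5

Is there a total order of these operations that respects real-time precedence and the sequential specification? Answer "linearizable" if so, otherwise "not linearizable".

linearizable

witness order: op1, op3, op2, op4, op5, op6, op7
1. op1 put(4), leaving queue <4>
2. op3 take() → 4, leaving queue <>
3. op2 take() → empty, leaving queue <>
4. op4 take() → empty, leaving queue <>
5. op5 put(75), leaving queue <75>
6. op6 put(65), leaving queue <75,65>
7. op7 put(56), leaving queue <75,65,56>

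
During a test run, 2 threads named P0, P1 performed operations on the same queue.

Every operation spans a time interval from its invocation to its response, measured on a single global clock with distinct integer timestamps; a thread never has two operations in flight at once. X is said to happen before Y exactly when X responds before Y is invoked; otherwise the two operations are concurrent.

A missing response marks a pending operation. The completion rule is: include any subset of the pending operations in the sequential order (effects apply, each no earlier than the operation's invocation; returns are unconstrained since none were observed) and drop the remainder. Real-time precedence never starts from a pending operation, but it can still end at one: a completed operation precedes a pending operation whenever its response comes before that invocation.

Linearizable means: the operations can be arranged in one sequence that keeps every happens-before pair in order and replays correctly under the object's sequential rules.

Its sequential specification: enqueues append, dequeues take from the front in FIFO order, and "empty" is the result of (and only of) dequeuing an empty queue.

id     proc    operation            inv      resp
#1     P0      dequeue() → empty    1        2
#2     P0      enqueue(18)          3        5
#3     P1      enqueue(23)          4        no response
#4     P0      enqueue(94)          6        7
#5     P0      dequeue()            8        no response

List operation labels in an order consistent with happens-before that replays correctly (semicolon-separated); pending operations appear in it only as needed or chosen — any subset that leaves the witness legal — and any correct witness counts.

#1; #2; #3; #4

after step 1 (#1 dequeue() → empty): queue <>
after step 2 (#2 enqueue(18)): queue <18>
after step 3 (#3 enqueue(23) (pending, included)): queue <18,23>
after step 4 (#4 enqueue(94)): queue <18,23,94>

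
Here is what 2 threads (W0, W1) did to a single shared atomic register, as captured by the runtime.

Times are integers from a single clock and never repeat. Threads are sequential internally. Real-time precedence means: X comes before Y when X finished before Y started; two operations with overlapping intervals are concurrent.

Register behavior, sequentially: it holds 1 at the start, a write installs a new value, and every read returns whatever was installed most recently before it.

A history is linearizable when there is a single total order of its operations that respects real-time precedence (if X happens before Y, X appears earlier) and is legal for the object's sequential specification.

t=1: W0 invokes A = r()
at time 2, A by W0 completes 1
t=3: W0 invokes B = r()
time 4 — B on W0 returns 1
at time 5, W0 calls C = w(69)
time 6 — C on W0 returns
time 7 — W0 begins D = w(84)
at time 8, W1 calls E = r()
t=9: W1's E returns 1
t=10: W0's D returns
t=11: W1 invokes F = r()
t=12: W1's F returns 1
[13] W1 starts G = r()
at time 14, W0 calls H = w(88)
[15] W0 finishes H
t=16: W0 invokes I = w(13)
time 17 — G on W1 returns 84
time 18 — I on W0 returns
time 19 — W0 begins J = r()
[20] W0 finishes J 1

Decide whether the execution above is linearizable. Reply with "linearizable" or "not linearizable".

already the first 9 events (up to E's response at time 9) admit no linearization; the first 8 still do
one real-time candidate order over the 4 completed operations — the atomic register replay rejects it
including or dropping the 1 pending operation (D) in any combination fails
for example A, B, C, E (pending dropped) fails at step 4: E r() → 1 is not legal there

not linearizable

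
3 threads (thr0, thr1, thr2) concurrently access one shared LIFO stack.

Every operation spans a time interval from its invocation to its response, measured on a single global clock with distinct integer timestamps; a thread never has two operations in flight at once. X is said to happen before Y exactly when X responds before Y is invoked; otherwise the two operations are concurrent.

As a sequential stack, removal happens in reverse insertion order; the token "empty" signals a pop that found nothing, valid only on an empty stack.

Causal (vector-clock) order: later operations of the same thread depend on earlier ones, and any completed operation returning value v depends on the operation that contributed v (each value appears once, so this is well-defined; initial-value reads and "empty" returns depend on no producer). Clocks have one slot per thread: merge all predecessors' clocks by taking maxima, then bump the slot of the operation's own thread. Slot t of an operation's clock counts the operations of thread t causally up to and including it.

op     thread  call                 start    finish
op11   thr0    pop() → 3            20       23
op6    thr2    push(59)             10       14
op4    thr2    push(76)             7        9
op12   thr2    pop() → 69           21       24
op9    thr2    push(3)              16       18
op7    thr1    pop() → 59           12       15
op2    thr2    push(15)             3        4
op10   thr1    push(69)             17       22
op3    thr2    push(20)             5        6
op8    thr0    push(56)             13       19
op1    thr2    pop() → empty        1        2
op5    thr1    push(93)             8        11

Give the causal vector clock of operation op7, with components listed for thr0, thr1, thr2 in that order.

(0, 2, 5)

no predecessors for op1 (invoked 1): thr2 increments from zero → (0, 0, 1)
no predecessors for op5 (invoked 8): thr1 increments from zero → (0, 1, 0)
no predecessors for op8 (invoked 13): thr0 increments from zero → (1, 0, 0)
from VC(op1)=(0, 0, 1), op2 (invoked 3) maxes components and bumps thr2 → (0, 0, 2)
from VC(op2)=(0, 0, 2), op3 (invoked 5) maxes components and bumps thr2 → (0, 0, 3)
from VC(op3)=(0, 0, 3), op4 (invoked 7) maxes components and bumps thr2 → (0, 0, 4)
from VC(op4)=(0, 0, 4), op6 (invoked 10) maxes components and bumps thr2 → (0, 0, 5)
from VC(op6)=(0, 0, 5), op9 (invoked 16) maxes components and bumps thr2 → (0, 0, 6)
from VC(op5)=(0, 1, 0), VC(op6)=(0, 0, 5), op7 (invoked 12) maxes components and bumps thr1 → (0, 2, 5)
from VC(op7)=(0, 2, 5), op10 (invoked 17) maxes components and bumps thr1 → (0, 3, 5)
from VC(op8)=(1, 0, 0), VC(op9)=(0, 0, 6), op11 (invoked 20) maxes components and bumps thr0 → (2, 0, 6)
from VC(op9)=(0, 0, 6), VC(op10)=(0, 3, 5), op12 (invoked 21) maxes components and bumps thr2 → (0, 3, 7)
target: VC(op7) = (0, 2, 5)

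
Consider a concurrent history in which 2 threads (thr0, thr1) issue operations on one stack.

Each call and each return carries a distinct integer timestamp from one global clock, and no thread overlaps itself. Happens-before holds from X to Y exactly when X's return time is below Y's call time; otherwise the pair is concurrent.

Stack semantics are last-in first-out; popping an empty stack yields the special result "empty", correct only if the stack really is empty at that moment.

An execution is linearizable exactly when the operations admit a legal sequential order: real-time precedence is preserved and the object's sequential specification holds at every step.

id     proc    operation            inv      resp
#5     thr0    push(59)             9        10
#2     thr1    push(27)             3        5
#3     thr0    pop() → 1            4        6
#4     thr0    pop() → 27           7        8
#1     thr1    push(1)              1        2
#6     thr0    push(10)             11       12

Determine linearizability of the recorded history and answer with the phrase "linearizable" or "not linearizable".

linearizable

witness order: #1, #3, #2, #4, #5, #6
1. #1 push(1), leaving stack <1>
2. #3 pop() → 1, leaving stack <>
3. #2 push(27), leaving stack <27>
4. #4 pop() → 27, leaving stack <>
5. #5 push(59), leaving stack <59>
6. #6 push(10), leaving stack <59,10>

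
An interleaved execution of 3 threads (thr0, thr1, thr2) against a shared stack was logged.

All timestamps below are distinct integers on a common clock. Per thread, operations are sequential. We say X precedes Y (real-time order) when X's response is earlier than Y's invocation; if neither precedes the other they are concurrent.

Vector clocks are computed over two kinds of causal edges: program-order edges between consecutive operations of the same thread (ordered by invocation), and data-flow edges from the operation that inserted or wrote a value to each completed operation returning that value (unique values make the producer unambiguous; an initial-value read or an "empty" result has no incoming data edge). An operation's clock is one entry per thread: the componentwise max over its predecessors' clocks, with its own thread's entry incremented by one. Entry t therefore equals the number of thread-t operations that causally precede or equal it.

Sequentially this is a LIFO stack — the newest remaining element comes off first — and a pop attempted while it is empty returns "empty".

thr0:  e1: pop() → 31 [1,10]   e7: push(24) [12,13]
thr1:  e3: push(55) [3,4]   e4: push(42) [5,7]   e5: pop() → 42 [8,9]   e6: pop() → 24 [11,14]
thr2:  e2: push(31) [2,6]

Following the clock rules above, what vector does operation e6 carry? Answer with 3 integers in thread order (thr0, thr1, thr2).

(2, 4, 1)

no predecessors for e2 (invoked 2): thr2 increments from zero → (0, 0, 1)
no predecessors for e3 (invoked 3): thr1 increments from zero → (0, 1, 0)
e4, invoked 5, takes VC(e3)=(0, 1, 0) under max, adds 1 for thr1 → (0, 2, 0)
e1, invoked 1, takes VC(e2)=(0, 0, 1) under max, adds 1 for thr0 → (1, 0, 1)
e5, invoked 8, takes VC(e4)=(0, 2, 0) under max, adds 1 for thr1 → (0, 3, 0)
e7, invoked 12, takes VC(e1)=(1, 0, 1) under max, adds 1 for thr0 → (2, 0, 1)
e6, invoked 11, takes VC(e5)=(0, 3, 0), VC(e7)=(2, 0, 1) under max, adds 1 for thr1 → (2, 4, 1)
target: VC(e6) = (2, 4, 1)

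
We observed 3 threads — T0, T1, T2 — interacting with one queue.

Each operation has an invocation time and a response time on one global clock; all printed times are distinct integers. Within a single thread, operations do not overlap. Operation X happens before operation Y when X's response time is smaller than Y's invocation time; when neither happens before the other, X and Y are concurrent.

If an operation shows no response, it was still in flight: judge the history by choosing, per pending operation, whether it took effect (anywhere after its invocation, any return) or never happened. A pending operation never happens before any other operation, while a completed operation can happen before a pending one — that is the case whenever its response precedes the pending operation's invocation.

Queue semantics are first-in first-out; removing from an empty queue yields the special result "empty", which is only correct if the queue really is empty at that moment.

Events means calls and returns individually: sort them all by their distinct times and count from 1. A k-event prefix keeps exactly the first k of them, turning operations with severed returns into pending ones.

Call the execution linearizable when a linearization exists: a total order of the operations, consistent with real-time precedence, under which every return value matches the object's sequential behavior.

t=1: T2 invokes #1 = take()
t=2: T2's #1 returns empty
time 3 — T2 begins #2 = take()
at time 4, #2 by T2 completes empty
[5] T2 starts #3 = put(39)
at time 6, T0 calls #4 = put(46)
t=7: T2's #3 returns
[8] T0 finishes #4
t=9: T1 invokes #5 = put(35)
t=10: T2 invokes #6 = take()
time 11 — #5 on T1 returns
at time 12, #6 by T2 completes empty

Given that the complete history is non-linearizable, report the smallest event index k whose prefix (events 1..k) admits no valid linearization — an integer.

events 1..11 are linearizable; a witness order is #1, #2, #3, #4, #5:
1. #1 take() → empty, leaving queue <>
2. #2 take() → empty, leaving queue <>
3. #3 put(39), leaving queue <39>
4. #4 put(46), leaving queue <39,46>
5. #5 put(35), leaving queue <39,46,35>
with event 12 included (#6 responding at time 12), all real-time-consistent orders fail
e.g. #1, #2, #3, #4, #5, #6: illegal at step 6, since #6 take() → empty cannot apply there
e.g. #1, #2, #3, #4, #6, #5: illegal at step 5, since #6 take() → empty cannot apply there

12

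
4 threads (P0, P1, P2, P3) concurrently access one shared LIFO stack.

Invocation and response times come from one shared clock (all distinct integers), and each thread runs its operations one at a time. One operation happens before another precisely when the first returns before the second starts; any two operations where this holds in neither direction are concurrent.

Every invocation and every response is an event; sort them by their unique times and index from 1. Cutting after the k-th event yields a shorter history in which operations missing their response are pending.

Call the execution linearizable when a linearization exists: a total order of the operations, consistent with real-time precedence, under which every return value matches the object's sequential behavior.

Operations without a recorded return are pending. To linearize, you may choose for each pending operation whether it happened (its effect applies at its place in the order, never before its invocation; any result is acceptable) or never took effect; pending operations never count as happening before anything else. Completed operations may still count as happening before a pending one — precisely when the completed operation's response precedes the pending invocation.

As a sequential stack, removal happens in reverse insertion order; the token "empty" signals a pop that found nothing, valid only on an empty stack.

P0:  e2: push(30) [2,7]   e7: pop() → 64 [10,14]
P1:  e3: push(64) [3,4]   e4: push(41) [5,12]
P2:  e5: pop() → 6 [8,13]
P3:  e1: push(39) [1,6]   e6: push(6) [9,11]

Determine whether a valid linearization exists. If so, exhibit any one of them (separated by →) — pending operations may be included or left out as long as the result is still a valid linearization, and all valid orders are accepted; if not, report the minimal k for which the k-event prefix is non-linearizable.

linearizable — witness: e1 → e2 → e3 → e6 → e5 → e7 → e4

1. e1 push(39), leaving stack <39>
2. e2 push(30), leaving stack <39,30>
3. e3 push(64), leaving stack <39,30,64>
4. e6 push(6), leaving stack <39,30,64,6>
5. e5 pop() → 6, leaving stack <39,30,64>
6. e7 pop() → 64, leaving stack <39,30>
7. e4 push(41), leaving stack <39,30,41>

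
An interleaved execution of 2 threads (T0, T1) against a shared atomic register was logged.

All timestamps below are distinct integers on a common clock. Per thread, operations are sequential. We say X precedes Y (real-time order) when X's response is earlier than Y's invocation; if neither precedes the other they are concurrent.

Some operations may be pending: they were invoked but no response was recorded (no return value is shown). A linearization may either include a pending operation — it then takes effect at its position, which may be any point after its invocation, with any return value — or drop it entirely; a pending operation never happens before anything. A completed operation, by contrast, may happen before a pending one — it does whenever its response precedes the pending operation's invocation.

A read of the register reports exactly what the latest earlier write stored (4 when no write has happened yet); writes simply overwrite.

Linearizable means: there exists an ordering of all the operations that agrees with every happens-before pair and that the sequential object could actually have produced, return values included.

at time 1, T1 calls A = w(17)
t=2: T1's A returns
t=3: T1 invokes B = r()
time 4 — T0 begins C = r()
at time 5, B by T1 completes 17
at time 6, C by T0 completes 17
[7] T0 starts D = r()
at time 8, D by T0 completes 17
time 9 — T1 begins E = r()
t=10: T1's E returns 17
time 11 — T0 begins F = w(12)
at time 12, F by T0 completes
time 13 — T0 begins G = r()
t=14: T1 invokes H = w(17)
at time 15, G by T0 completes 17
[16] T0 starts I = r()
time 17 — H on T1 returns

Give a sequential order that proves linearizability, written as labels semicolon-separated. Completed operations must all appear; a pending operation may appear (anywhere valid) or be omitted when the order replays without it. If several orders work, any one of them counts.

A; B; C; D; E; F; H; G

after step 1 (A w(17)): value 17
after step 2 (B r() → 17): value 17
after step 3 (C r() → 17): value 17
after step 4 (D r() → 17): value 17
after step 5 (E r() → 17): value 17
after step 6 (F w(12)): value 12
after step 7 (H w(17)): value 17
after step 8 (G r() → 17): value 17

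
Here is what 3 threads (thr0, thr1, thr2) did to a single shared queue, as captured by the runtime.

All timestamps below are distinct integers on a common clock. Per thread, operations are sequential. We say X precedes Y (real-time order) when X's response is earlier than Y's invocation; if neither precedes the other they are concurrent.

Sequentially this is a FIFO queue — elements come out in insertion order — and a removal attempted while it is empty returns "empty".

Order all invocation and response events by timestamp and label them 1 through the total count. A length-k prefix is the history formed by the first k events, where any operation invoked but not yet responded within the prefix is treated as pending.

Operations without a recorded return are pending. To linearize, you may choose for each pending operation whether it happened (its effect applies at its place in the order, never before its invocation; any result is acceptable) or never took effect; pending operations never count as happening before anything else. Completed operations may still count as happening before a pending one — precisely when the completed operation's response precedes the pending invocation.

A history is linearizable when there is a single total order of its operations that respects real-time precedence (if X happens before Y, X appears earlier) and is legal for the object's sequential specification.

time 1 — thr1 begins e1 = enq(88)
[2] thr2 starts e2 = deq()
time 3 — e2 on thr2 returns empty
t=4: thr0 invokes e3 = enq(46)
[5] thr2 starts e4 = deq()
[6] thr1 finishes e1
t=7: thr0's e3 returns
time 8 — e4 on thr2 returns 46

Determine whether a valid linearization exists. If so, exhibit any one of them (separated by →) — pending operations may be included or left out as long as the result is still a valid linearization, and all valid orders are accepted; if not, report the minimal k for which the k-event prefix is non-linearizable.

1. e2 deq() → empty, leaving queue <>
2. e3 enq(46), leaving queue <46>
3. e1 enq(88), leaving queue <46,88>
4. e4 deq() → 46, leaving queue <88>

linearizable — witness: e2 → e3 → e1 → e4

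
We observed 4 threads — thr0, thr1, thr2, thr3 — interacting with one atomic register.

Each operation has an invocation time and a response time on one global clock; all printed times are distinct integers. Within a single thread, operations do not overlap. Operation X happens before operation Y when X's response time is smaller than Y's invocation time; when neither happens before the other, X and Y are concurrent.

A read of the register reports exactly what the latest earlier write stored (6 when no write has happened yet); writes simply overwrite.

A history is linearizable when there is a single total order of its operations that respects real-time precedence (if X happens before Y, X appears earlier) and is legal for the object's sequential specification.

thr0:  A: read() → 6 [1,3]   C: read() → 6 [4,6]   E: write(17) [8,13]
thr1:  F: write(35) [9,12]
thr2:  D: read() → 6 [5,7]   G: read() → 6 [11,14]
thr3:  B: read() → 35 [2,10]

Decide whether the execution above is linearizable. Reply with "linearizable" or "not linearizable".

cut after 13 events: linearizable; cut after 14 events (G responds, time 14): not linearizable
the 7 completed operations admit 60 real-time orders; each fails the atomic register replay
one such order, A, B, C, D, E, F, G, breaks at step 2 where B read() → 35 is illegal
one such order, A, B, C, D, E, G, F, breaks at step 2 where B read() → 35 is illegal

not linearizable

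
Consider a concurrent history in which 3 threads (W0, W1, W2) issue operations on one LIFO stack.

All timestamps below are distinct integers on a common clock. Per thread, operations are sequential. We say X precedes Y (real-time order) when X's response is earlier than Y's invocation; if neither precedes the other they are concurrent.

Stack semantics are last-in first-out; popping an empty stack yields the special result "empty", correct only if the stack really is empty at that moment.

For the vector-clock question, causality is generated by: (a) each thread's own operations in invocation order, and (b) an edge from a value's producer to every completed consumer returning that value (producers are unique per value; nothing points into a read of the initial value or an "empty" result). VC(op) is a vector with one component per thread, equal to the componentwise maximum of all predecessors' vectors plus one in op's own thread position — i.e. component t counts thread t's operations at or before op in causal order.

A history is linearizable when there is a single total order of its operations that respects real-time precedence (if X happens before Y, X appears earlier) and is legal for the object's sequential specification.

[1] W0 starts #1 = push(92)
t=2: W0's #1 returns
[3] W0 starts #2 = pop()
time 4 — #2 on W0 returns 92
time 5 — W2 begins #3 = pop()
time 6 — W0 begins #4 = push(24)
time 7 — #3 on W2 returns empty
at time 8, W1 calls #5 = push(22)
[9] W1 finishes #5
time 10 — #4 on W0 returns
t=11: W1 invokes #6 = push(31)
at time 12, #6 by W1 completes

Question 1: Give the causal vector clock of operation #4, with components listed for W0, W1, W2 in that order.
(3, 0, 0)

VC(#3, invoked at 5): no causal predecessors; +1 on W2 → (0, 0, 1)
VC(#5, invoked at 8): no causal predecessors; +1 on W1 → (0, 1, 0)
VC(#1, invoked at 1): no causal predecessors; +1 on W0 → (1, 0, 0)
merge at #6 (invoked 11): VC(#5)=(0, 1, 0), own-thread bump on W1 → (0, 2, 0)
merge at #2 (invoked 3): VC(#1)=(1, 0, 0), own-thread bump on W0 → (2, 0, 0)
merge at #4 (invoked 6): VC(#2)=(2, 0, 0), own-thread bump on W0 → (3, 0, 0)
target: VC(#4) = (3, 0, 0)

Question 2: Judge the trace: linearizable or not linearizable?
linearizable

witness order: #1, #2, #3, #4, #5, #6
1. #1 push(92), leaving stack <92>
2. #2 pop() → 92, leaving stack <>
3. #3 pop() → empty, leaving stack <>
4. #4 push(24), leaving stack <24>
5. #5 push(22), leaving stack <24,22>
6. #6 push(31), leaving stack <24,22,31>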